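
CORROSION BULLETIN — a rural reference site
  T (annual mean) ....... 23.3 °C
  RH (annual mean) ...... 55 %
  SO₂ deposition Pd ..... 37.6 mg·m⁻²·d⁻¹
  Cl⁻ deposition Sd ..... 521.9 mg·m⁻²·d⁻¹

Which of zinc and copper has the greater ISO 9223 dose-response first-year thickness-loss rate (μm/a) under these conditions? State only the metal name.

zinc

zinc: f(T) = -0.071·(T−10) [T>10 °C] = -0.9443
  Pd branch = 0.0129·Pd^0.44·e^(0.046·RH+f) = 0.3107 μm/a
  Cl⁻ term: 0.0175·521.9^0.57·exp(0.008·55+0.085·23.3) = 6.971
  r_corr = 0.3107 + 6.971 = 7.281 μm/a
copper: T>10 °C ⇒ hinge -0.080·(23.3−10) = -1.0640
  SO₂ term: 0.0053·37.6^0.26·exp(0.059·55-1.0640) = 0.1205
  Sd branch = 0.01025·Sd^0.27·e^(0.036·RH+0.049·T) = 1.26 μm/a
  sum: 0.1205 + 1.26 → r_corr = 1.38 μm/a
Ordering by μm/a: zinc (7.28) > copper (1.38)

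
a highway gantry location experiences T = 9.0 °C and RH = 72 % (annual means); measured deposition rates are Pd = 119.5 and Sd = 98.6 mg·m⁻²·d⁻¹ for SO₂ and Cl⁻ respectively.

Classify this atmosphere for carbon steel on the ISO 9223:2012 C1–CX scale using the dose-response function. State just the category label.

carbon steel: T≤10 °C ⇒ hinge +0.150·(9.0−10) = -0.1500
  SO₂ term: 1.77·119.5^0.52·exp(0.02·72-0.1500) = 77.35
  Cl⁻ term: 0.102·98.6^0.62·exp(0.033·72+0.04·9.0) = 27.1
  r_corr = 77.35 + 27.1 = 104.5 μm/a
ISO 9223 Table 2 (carbon steel): 80 < 104 ≤ 200 μm/a ⇒ C5

C5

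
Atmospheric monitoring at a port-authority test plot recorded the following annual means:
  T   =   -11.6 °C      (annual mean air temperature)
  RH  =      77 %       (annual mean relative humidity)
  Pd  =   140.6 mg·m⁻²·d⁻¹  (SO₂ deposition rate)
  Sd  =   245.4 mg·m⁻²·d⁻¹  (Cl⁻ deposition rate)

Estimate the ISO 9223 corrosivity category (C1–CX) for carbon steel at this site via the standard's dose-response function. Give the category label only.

carbon steel: T≤10 °C ⇒ hinge +0.150·(-11.6−10) = -3.2400
  sulphur-dioxide contribution → 4.233 μm/a
  chloride contribution → 24.68 μm/a
  ⇒ r_corr(carbon steel) = 28.91 μm/a
ISO 9223 Table 2 (carbon steel): 25 < 28.9 ≤ 50 μm/a ⇒ C3

C3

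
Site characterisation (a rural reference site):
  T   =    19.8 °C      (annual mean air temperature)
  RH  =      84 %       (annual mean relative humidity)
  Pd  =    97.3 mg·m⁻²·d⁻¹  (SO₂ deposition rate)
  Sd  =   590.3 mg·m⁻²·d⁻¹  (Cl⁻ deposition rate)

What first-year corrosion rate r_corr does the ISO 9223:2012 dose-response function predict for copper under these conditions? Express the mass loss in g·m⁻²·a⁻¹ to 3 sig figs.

r_corr = 38.0 g·m⁻²·a⁻¹

copper: f(T) = -0.080·(T−10) [T>10 °C] = -0.7840
  sulphur-dioxide contribution → 1.13 μm/a
  chloride contribution → 3.116 μm/a
  ⇒ r_corr(copper) = 4.246 μm/a
Convert to mass loss: 4.246 μm/a × 8.96 g/cm³ = 38.04 g·m⁻²·a⁻¹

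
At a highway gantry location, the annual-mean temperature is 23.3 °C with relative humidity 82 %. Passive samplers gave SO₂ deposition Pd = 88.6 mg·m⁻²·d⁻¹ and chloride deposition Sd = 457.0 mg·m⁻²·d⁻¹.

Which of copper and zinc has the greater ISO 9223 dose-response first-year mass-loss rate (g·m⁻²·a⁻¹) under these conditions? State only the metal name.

copper: T>10 °C ⇒ hinge -0.080·(23.3−10) = -1.0640
  Pd branch = 0.0053·Pd^0.26·e^(0.059·RH+f) = 0.7407 μm/a
  Cl⁻ term: 0.01025·457.0^0.27·exp(0.036·82+0.049·23.3) = 3.212
  r_corr = 0.7407 + 3.212 = 3.953 μm/a
  mass loss = 3.953 μm/a × 8.96 g/cm³ = 35.42 g·m⁻²·a⁻¹
zinc: T>10 °C ⇒ hinge -0.071·(23.3−10) = -0.9443
  SO₂ term: 0.0129·88.6^0.44·exp(0.046·82-0.9443) = 1.569
  Cl⁻ term: 0.0175·457.0^0.57·exp(0.008·82+0.085·23.3) = 8.021
  sum: 1.569 + 8.021 → r_corr = 9.589 μm/a
  mass loss = 9.589 μm/a × 7.14 g/cm³ = 68.47 g·m⁻²·a⁻¹
Ordering by g·m⁻²·a⁻¹: zinc (68.5) > copper (35.4)

zinc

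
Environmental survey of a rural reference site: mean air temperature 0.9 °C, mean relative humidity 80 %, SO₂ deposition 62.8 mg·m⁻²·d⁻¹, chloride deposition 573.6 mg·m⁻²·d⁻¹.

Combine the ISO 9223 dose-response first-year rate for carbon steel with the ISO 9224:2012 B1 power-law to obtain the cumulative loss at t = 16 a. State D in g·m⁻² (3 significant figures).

D(16) = 3.19e+03 g·m⁻²

carbon steel: T≤10 °C ⇒ hinge +0.150·(0.9−10) = -1.3650
  SO₂ term: 1.77·62.8^0.52·exp(0.02·80-1.3650) = 19.27
  Sd branch = 0.102·Sd^0.62·e^(0.033·RH+0.04·T) = 76.05 μm/a
  sum: 19.27 + 76.05 → r_corr = 95.33 μm/a
ISO 9224: D(t) = r_corr · t^b with b = 0.523 (carbon steel, B1)
  D(16) = 95.33 × 16^0.523 = 95.33 × 4.263 = 406.4 μm
  Mass loss = 406.4 μm × 7.85 g/cm³ = 3190 g·m⁻²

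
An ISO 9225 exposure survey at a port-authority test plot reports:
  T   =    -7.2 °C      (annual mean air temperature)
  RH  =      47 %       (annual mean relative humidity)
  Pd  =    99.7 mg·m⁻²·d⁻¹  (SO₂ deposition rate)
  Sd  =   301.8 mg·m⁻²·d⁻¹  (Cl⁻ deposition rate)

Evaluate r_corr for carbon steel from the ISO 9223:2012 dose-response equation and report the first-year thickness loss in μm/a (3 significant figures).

r_corr = 16.2 μm/a

carbon steel: temperature factor f = +0.150·(-17.2) = -2.5800
  sulphur-dioxide contribution → 3.759 μm/a
  chloride contribution → 12.43 μm/a
  total first-year rate 16.19 μm/a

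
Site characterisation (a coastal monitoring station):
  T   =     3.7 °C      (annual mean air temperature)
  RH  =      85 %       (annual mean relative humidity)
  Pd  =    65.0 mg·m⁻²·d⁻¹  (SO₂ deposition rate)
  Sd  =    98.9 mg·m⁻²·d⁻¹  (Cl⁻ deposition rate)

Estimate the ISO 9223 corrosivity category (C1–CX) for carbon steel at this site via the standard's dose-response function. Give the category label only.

carbon steel: temperature factor f = +0.150·(-6.3) = -0.9450
  Pd branch = 1.77·Pd^0.52·e^(0.02·RH+f) = 33.01 μm/a
  Sd branch = 0.102·Sd^0.62·e^(0.033·RH+0.04·T) = 33.74 μm/a
  r_corr = 33.01 + 33.74 = 66.74 μm/a
66.7 μm/a falls in (50, 80] for carbon steel → category C4

C4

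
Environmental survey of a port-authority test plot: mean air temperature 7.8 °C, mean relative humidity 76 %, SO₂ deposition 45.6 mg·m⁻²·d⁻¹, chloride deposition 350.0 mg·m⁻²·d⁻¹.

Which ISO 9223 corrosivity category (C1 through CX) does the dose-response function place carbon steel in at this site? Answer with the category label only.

carbon steel: f(T) = +0.150·(T−10) [T≤10 °C] = -0.3300
  SO₂ term: 1.77·45.6^0.52·exp(0.02·76-0.3300) = 42.41
  Sd branch = 0.102·Sd^0.62·e^(0.033·RH+0.04·T) = 64.66 μm/a
  r_corr = 42.41 + 64.66 = 107.1 μm/a
107 μm/a falls in (80, 200] for carbon steel → category C5

C5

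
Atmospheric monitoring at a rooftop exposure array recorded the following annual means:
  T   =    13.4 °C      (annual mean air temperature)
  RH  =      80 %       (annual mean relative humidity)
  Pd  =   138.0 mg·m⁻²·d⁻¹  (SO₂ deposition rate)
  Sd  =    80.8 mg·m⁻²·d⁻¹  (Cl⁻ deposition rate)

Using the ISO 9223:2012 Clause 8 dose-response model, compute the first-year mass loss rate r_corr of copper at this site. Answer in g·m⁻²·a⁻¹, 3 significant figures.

copper: temperature factor f = -0.080·(3.4) = -0.2720
  SO₂ term: 0.0053·138.0^0.26·exp(0.059·80-0.2720) = 1.631
  Cl⁻ term: 0.01025·80.8^0.27·exp(0.036·80+0.049·13.4) = 1.153
  r_corr = 1.631 + 1.153 = 2.783 μm/a
Convert to mass loss: 2.783 μm/a × 8.96 g/cm³ = 24.94 g·m⁻²·a⁻¹

r_corr = 24.9 g·m⁻²·a⁻¹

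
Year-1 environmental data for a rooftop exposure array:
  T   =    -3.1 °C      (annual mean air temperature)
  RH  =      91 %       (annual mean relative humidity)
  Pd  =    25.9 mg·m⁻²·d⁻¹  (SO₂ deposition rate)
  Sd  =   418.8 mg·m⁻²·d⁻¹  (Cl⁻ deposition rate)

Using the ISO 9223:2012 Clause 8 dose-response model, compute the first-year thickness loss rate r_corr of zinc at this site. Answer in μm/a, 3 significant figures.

zinc: temperature factor f = +0.038·(-13.1) = -0.4978
  SO₂ term: 0.0129·25.9^0.44·exp(0.046·91-0.4978) = 2.159
  Sd branch = 0.0175·Sd^0.57·e^(0.008·RH+0.085·T) = 0.8696 μm/a
  sum: 2.159 + 0.8696 → r_corr = 3.028 μm/a

r_corr = 3.03 μm/a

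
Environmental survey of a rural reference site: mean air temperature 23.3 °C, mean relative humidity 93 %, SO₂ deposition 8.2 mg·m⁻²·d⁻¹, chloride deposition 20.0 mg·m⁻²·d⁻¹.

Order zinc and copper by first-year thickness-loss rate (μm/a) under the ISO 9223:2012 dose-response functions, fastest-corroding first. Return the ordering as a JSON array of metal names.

zinc: T>10 °C ⇒ hinge -0.071·(23.3−10) = -0.9443
  Pd branch = 0.0129·Pd^0.44·e^(0.046·RH+f) = 0.913 μm/a
  Sd branch = 0.0175·Sd^0.57·e^(0.008·RH+0.085·T) = 1.472 μm/a
  sum: 0.913 + 1.472 → r_corr = 2.385 μm/a
copper: f(T) = -0.080·(T−10) [T>10 °C] = -1.0640
  SO₂ term: 0.0053·8.2^0.26·exp(0.059·93-1.0640) = 0.7634
  Sd branch = 0.01025·Sd^0.27·e^(0.036·RH+0.049·T) = 2.05 μm/a
  sum: 0.7634 + 2.05 → r_corr = 2.814 μm/a
Ordering by μm/a: copper (2.81) > zinc (2.38)

["copper", "zinc"]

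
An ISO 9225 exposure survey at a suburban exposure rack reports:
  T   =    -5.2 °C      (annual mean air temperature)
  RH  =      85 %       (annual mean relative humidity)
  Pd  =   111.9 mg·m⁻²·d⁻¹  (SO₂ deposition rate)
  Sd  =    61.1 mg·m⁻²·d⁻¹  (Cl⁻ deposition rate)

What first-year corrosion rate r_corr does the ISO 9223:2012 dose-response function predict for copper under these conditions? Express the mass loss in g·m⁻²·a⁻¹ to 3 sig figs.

r_corr = 8.20 g·m⁻²·a⁻¹

copper: temperature factor f = +0.126·(-15.2) = -1.9152
  SO₂ term: 0.0053·111.9^0.26·exp(0.059·85-1.9152) = 0.401
  Cl⁻ term: 0.01025·61.1^0.27·exp(0.036·85+0.049·-5.2) = 0.5143
  sum: 0.401 + 0.5143 → r_corr = 0.9154 μm/a
Convert to mass loss: 0.9154 μm/a × 8.96 g/cm³ = 8.202 g·m⁻²·a⁻¹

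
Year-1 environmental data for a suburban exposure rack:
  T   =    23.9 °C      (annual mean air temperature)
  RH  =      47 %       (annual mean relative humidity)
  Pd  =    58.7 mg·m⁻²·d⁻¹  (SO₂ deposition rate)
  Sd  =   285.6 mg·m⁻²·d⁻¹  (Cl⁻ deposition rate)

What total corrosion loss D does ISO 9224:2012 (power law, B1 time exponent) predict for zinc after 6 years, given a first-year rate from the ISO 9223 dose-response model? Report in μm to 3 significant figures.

zinc: T>10 °C ⇒ hinge -0.071·(23.9−10) = -0.9869
  sulphur-dioxide contribution → 0.2507 μm/a
  chloride contribution → 4.88 μm/a
  total first-year rate 5.13 μm/a
ISO 9224: D(t) = r_corr · t^b with b = 0.813 (zinc, B1)
  D(6) = 5.13 × 6^0.813 = 5.13 × 4.292 = 22.02 μm

D(6) = 22.0 μm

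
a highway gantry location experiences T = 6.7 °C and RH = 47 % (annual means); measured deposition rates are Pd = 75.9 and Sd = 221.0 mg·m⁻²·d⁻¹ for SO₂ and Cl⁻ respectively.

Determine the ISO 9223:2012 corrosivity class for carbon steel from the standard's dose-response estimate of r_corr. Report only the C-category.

carbon steel: f(T) = +0.150·(T−10) [T≤10 °C] = -0.4950
  sulphur-dioxide contribution → 26.24 μm/a
  chloride contribution → 17.87 μm/a
  total first-year rate 44.11 μm/a
44.1 μm/a falls in (25, 50] for carbon steel → category C3

C3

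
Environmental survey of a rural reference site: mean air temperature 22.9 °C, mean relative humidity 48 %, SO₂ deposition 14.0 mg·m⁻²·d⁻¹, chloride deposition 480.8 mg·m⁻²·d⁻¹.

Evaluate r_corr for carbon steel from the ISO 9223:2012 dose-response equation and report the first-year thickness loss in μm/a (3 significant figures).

carbon steel: temperature factor f = -0.054·(12.9) = -0.6966
  sulphur-dioxide contribution → 9.086 μm/a
  chloride contribution → 57.17 μm/a
  total first-year rate 66.25 μm/a

r_corr = 66.3 μm/a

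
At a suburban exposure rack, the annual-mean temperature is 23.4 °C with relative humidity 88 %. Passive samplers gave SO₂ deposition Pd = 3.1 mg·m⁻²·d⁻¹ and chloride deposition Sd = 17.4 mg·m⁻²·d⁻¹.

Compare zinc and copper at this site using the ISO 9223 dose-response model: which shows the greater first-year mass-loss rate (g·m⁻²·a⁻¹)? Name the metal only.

zinc: T>10 °C ⇒ hinge -0.071·(23.4−10) = -0.9514
  Pd branch = 0.0129·Pd^0.44·e^(0.046·RH+f) = 0.4695 μm/a
  Sd branch = 0.0175·Sd^0.57·e^(0.008·RH+0.085·T) = 1.317 μm/a
  r_corr = 0.4695 + 1.317 = 1.787 μm/a
  mass loss = 1.787 μm/a × 7.14 g/cm³ = 12.76 g·m⁻²·a⁻¹
copper: T>10 °C ⇒ hinge -0.080·(23.4−10) = -1.0720
  Pd branch = 0.0053·Pd^0.26·e^(0.059·RH+f) = 0.4378 μm/a
  Cl⁻ term: 0.01025·17.4^0.27·exp(0.036·88+0.049·23.4) = 1.658
  sum: 0.4378 + 1.658 → r_corr = 2.095 μm/a
  mass loss = 2.095 μm/a × 8.96 g/cm³ = 18.78 g·m⁻²·a⁻¹
Ordering by g·m⁻²·a⁻¹: copper (18.8) > zinc (12.8)

copper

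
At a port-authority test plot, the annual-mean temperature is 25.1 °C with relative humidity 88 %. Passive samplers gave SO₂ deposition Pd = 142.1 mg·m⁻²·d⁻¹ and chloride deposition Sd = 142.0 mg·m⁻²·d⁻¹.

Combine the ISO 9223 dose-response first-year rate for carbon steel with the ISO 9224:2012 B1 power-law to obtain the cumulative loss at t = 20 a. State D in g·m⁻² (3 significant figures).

carbon steel: T>10 °C ⇒ hinge -0.054·(25.1−10) = -0.8154
  sulphur-dioxide contribution → 59.92 μm/a
  chloride contribution → 109.7 μm/a
  ⇒ r_corr(carbon steel) = 169.6 μm/a
Power-law: D(20) = r_corr · 20^0.523
  D(20) = 169.6 × 20^0.523 = 169.6 × 4.791 = 812.7 μm
  Mass loss = 812.7 μm × 7.85 g/cm³ = 6380 g·m⁻²

D(20) = 6.38e+03 g·m⁻²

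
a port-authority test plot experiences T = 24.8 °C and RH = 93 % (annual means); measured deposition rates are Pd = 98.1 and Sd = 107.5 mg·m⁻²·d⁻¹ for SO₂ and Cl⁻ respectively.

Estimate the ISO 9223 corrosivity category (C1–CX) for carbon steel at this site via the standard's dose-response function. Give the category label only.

carbon steel: T>10 °C ⇒ hinge -0.054·(24.8−10) = -0.7992
  sulphur-dioxide contribution → 55.51 μm/a
  chloride contribution → 107.6 μm/a
  total first-year rate 163.1 μm/a
ISO 9223 Table 2 (carbon steel): 80 < 163 ≤ 200 μm/a ⇒ C5

C5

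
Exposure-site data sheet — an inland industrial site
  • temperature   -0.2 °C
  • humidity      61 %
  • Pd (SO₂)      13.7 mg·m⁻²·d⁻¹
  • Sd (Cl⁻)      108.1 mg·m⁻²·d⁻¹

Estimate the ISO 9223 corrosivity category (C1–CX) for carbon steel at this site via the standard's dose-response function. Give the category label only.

C2

carbon steel: T≤10 °C ⇒ hinge +0.150·(-0.2−10) = -1.5300
  sulphur-dioxide contribution → 5.063 μm/a
  chloride contribution → 13.81 μm/a
  total first-year rate 18.88 μm/a
18.9 μm/a falls in (1.3, 25] for carbon steel → category C2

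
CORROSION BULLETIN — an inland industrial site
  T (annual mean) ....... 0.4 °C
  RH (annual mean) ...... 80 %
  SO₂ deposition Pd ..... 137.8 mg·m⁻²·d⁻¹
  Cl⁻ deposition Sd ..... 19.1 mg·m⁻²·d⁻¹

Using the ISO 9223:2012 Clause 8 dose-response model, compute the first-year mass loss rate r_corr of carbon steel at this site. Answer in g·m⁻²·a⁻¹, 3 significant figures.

r_corr = 282 g·m⁻²·a⁻¹

carbon steel: T≤10 °C ⇒ hinge +0.150·(0.4−10) = -1.4400
  SO₂ term: 1.77·137.8^0.52·exp(0.02·80-1.4400) = 26.91
  Cl⁻ term: 0.102·19.1^0.62·exp(0.033·80+0.04·0.4) = 9.043
  sum: 26.91 + 9.043 → r_corr = 35.95 μm/a
Convert to mass loss: 35.95 μm/a × 7.85 g/cm³ = 282.2 g·m⁻²·a⁻¹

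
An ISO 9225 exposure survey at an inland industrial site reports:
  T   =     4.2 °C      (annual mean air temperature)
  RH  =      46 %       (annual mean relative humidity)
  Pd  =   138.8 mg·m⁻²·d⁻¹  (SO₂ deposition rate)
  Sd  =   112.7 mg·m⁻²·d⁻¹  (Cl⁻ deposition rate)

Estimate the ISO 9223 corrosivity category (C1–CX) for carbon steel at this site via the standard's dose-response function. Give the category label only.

C3

carbon steel: T≤10 °C ⇒ hinge +0.150·(4.2−10) = -0.8700
  sulphur-dioxide contribution → 24.2 μm/a
  chloride contribution → 10.3 μm/a
  total first-year rate 34.5 μm/a
Category bounds: 25…50 μm/a bracket r_corr ⇒ C3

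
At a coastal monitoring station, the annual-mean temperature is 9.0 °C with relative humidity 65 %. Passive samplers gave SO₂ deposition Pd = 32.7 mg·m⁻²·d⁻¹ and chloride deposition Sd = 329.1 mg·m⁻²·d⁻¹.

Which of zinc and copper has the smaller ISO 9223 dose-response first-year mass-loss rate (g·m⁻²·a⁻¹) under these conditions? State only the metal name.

zinc: f(T) = +0.038·(T−10) [T≤10 °C] = -0.0380
  Pd branch = 0.0129·Pd^0.44·e^(0.046·RH+f) = 1.146 μm/a
  Sd branch = 0.0175·Sd^0.57·e^(0.008·RH+0.085·T) = 1.722 μm/a
  sum: 1.146 + 1.722 → r_corr = 2.867 μm/a
  mass loss = 2.867 μm/a × 7.14 g/cm³ = 20.47 g·m⁻²·a⁻¹
copper: T≤10 °C ⇒ hinge +0.126·(9.0−10) = -0.1260
  SO₂ term: 0.0053·32.7^0.26·exp(0.059·65-0.1260) = 0.5356
  Sd branch = 0.01025·Sd^0.27·e^(0.036·RH+0.049·T) = 0.791 μm/a
  r_corr = 0.5356 + 0.791 = 1.327 μm/a
  mass loss = 1.327 μm/a × 8.96 g/cm³ = 11.89 g·m⁻²·a⁻¹
Ordering by g·m⁻²·a⁻¹: zinc (20.5) > copper (11.9)

copper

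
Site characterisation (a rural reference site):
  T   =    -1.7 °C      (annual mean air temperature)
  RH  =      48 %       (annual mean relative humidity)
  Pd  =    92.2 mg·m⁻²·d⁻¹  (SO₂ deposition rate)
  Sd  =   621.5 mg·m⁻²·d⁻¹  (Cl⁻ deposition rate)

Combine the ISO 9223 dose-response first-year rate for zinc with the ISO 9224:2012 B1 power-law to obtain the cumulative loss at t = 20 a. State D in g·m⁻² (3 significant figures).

zinc: T≤10 °C ⇒ hinge +0.038·(-1.7−10) = -0.4446
  Pd branch = 0.0129·Pd^0.44·e^(0.046·RH+f) = 0.5507 μm/a
  Cl⁻ term: 0.0175·621.5^0.57·exp(0.008·48+0.085·-1.7) = 0.8696
  sum: 0.5507 + 0.8696 → r_corr = 1.42 μm/a
ISO 9224: D(t) = r_corr · t^b with b = 0.813 (zinc, B1)
  D(20) = 1.42 × 20^0.813 = 1.42 × 11.42 = 16.22 μm
  Mass loss = 16.22 μm × 7.14 g/cm³ = 115.8 g·m⁻²

D(20) = 116 g·m⁻²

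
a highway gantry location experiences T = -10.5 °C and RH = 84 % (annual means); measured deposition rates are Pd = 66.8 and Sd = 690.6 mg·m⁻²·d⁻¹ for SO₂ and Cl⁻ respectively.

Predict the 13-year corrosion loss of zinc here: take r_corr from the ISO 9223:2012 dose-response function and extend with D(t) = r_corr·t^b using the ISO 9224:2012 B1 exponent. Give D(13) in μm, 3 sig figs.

zinc: f(T) = +0.038·(T−10) [T≤10 °C] = -0.7790
  sulphur-dioxide contribution → 1.792 μm/a
  chloride contribution → 0.583 μm/a
  total first-year rate 2.375 μm/a
ISO 9224: D(t) = r_corr · t^b with b = 0.813 (zinc, B1)
  D(13) = 2.375 × 13^0.813 = 2.375 × 8.047 = 19.11 μm

D(13) = 19.1 μm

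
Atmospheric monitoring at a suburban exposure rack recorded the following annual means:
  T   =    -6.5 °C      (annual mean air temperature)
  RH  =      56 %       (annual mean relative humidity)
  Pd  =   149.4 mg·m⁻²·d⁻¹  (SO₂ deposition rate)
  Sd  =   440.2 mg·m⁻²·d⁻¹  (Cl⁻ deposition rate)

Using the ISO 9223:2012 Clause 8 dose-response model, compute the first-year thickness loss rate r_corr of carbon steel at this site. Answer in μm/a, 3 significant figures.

r_corr = 27.9 μm/a

carbon steel: T≤10 °C ⇒ hinge +0.150·(-6.5−10) = -2.4750
  Pd branch = 1.77·Pd^0.52·e^(0.02·RH+f) = 6.168 μm/a
  Cl⁻ term: 0.102·440.2^0.62·exp(0.033·56+0.04·-6.5) = 21.74
  sum: 6.168 + 21.74 → r_corr = 27.91 μm/a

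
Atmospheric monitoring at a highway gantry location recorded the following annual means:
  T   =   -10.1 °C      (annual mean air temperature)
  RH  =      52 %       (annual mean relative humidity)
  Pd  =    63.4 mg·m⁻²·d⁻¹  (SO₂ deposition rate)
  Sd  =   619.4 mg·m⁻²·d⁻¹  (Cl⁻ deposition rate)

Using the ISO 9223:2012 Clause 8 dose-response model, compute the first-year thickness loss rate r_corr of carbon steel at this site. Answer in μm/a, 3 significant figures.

r_corr = 22.5 μm/a

carbon steel: temperature factor f = +0.150·(-20.1) = -3.0150
  Pd branch = 1.77·Pd^0.52·e^(0.02·RH+f) = 2.125 μm/a
  Cl⁻ term: 0.102·619.4^0.62·exp(0.033·52+0.04·-10.1) = 20.39
  r_corr = 2.125 + 20.39 = 22.51 μm/a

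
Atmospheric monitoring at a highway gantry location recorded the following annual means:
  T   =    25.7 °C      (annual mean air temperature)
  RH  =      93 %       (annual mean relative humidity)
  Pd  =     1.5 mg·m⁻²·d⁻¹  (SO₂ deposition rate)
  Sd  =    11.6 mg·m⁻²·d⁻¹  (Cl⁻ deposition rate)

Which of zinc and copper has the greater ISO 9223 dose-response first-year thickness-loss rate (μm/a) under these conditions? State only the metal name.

zinc: T>10 °C ⇒ hinge -0.071·(25.7−10) = -1.1147
  Pd branch = 0.0129·Pd^0.44·e^(0.046·RH+f) = 0.3646 μm/a
  Sd branch = 0.0175·Sd^0.57·e^(0.008·RH+0.085·T) = 1.323 μm/a
  sum: 0.3646 + 1.323 → r_corr = 1.688 μm/a
copper: f(T) = -0.080·(T−10) [T>10 °C] = -1.2560
  SO₂ term: 0.0053·1.5^0.26·exp(0.059·93-1.2560) = 0.4051
  Cl⁻ term: 0.01025·11.6^0.27·exp(0.036·93+0.049·25.7) = 1.991
  sum: 0.4051 + 1.991 → r_corr = 2.396 μm/a
Ordering by μm/a: copper (2.4) > zinc (1.69)

copper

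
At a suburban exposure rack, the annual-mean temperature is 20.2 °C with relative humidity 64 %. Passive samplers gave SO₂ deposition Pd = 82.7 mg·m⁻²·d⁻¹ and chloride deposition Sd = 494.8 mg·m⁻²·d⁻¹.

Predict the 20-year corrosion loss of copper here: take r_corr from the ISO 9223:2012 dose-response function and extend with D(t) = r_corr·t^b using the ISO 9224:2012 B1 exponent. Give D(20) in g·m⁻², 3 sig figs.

copper: temperature factor f = -0.080·(10.2) = -0.8160
  SO₂ term: 0.0053·82.7^0.26·exp(0.059·64-0.8160) = 0.3224
  Cl⁻ term: 0.01025·494.8^0.27·exp(0.036·64+0.049·20.2) = 1.475
  sum: 0.3224 + 1.475 → r_corr = 1.797 μm/a
Power-law: D(20) = r_corr · 20^0.667
  D(20) = 1.797 × 20^0.667 = 1.797 × 7.375 = 13.25 μm
  Mass loss = 13.25 μm × 8.96 g/cm³ = 118.8 g·m⁻²

D(20) = 119 g·m⁻²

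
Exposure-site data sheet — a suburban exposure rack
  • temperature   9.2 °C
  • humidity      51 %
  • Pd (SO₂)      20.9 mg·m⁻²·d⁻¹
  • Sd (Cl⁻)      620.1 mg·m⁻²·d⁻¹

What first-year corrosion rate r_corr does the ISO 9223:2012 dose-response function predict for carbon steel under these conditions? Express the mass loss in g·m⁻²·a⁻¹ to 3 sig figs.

carbon steel: temperature factor f = +0.150·(-0.8) = -0.1200
  SO₂ term: 1.77·20.9^0.52·exp(0.02·51-0.1200) = 21.15
  Sd branch = 0.102·Sd^0.62·e^(0.033·RH+0.04·T) = 42.72 μm/a
  sum: 21.15 + 42.72 → r_corr = 63.87 μm/a
Convert to mass loss: 63.87 μm/a × 7.85 g/cm³ = 501.4 g·m⁻²·a⁻¹

r_corr = 501 g·m⁻²·a⁻¹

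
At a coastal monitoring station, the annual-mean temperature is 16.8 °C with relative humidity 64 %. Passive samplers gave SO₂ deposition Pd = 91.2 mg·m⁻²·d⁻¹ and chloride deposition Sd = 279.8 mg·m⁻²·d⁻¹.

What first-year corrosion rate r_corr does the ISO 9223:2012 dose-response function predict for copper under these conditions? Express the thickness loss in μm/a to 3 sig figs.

copper: T>10 °C ⇒ hinge -0.080·(16.8−10) = -0.5440
  Pd branch = 0.0053·Pd^0.26·e^(0.059·RH+f) = 0.434 μm/a
  Sd branch = 0.01025·Sd^0.27·e^(0.036·RH+0.049·T) = 1.07 μm/a
  sum: 0.434 + 1.07 → r_corr = 1.504 μm/a

r_corr = 1.50 μm/a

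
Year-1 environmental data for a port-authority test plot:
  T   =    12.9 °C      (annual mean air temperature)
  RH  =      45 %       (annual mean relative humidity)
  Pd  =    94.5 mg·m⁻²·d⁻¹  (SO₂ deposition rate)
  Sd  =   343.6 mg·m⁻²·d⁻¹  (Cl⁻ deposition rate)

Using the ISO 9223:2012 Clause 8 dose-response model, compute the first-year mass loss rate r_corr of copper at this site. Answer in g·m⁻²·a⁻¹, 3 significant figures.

copper: f(T) = -0.080·(T−10) [T>10 °C] = -0.2320
  sulphur-dioxide contribution → 0.1951 μm/a
  chloride contribution → 0.4716 μm/a
  total first-year rate 0.6666 μm/a
Convert to mass loss: 0.6666 μm/a × 8.96 g/cm³ = 5.973 g·m⁻²·a⁻¹

r_corr = 5.97 g·m⁻²·a⁻¹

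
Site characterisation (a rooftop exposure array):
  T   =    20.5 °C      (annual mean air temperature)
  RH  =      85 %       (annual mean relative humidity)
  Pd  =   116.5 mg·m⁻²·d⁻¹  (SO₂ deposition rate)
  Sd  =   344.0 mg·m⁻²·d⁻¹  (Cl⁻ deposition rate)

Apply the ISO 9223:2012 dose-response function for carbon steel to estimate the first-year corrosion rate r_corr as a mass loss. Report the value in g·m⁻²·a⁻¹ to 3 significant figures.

r_corr = 1.64e+03 g·m⁻²·a⁻¹

carbon steel: T>10 °C ⇒ hinge -0.054·(20.5−10) = -0.5670
  SO₂ term: 1.77·116.5^0.52·exp(0.02·85-0.5670) = 65.24
  Cl⁻ term: 0.102·344.0^0.62·exp(0.033·85+0.04·20.5) = 143.1
  r_corr = 65.24 + 143.1 = 208.3 μm/a
Convert to mass loss: 208.3 μm/a × 7.85 g/cm³ = 1635 g·m⁻²·a⁻¹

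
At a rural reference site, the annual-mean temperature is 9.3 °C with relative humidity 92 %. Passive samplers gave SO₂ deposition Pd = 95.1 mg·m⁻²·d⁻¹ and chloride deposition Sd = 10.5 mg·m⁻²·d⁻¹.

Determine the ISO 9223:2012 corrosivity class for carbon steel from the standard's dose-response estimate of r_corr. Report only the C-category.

carbon steel: f(T) = +0.150·(T−10) [T≤10 °C] = -0.1050
  Pd branch = 1.77·Pd^0.52·e^(0.02·RH+f) = 107.2 μm/a
  Sd branch = 0.102·Sd^0.62·e^(0.033·RH+0.04·T) = 13.24 μm/a
  sum: 107.2 + 13.24 → r_corr = 120.4 μm/a
120 μm/a falls in (80, 200] for carbon steel → category C5

C5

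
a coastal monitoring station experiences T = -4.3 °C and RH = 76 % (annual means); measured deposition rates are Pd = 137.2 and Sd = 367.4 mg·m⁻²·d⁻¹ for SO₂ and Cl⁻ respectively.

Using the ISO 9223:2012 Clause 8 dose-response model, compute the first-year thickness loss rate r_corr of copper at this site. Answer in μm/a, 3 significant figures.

copper: T≤10 °C ⇒ hinge +0.126·(-4.3−10) = -1.8018
  sulphur-dioxide contribution → 0.2785 μm/a
  chloride contribution → 0.631 μm/a
  total first-year rate 0.9095 μm/a

r_corr = 0.910 μm/a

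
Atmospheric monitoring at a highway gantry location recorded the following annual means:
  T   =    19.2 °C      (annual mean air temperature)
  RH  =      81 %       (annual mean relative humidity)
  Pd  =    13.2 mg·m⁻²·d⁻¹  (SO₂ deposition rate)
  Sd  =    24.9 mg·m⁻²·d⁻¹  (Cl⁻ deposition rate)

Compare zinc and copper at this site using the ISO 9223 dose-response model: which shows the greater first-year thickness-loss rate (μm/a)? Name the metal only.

zinc

zinc: T>10 °C ⇒ hinge -0.071·(19.2−10) = -0.6532
  Pd branch = 0.0129·Pd^0.44·e^(0.046·RH+f) = 0.8672 μm/a
  Sd branch = 0.0175·Sd^0.57·e^(0.008·RH+0.085·T) = 1.069 μm/a
  sum: 0.8672 + 1.069 → r_corr = 1.936 μm/a
copper: f(T) = -0.080·(T−10) [T>10 °C] = -0.7360
  SO₂ term: 0.0053·13.2^0.26·exp(0.059·81-0.7360) = 0.5909
  Cl⁻ term: 0.01025·24.9^0.27·exp(0.036·81+0.049·19.2) = 1.155
  sum: 0.5909 + 1.155 → r_corr = 1.746 μm/a
Ordering by μm/a: zinc (1.94) > copper (1.75)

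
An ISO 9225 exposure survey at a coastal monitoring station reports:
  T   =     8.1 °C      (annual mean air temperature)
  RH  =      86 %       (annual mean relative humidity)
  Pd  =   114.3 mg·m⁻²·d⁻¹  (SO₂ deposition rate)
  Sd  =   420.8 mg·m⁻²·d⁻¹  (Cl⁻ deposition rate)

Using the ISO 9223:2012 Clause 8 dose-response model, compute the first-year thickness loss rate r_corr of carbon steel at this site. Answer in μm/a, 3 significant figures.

carbon steel: f(T) = +0.150·(T−10) [T≤10 °C] = -0.2850
  SO₂ term: 1.77·114.3^0.52·exp(0.02·86-0.2850) = 87.37
  Sd branch = 0.102·Sd^0.62·e^(0.033·RH+0.04·T) = 102 μm/a
  r_corr = 87.37 + 102 = 189.4 μm/a

r_corr = 189 μm/a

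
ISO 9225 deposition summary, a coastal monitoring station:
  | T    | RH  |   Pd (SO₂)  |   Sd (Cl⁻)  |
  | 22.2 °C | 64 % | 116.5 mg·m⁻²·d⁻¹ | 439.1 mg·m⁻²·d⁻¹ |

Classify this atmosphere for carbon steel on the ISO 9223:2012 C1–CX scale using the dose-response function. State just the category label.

C5

carbon steel: T>10 °C ⇒ hinge -0.054·(22.2−10) = -0.6588
  sulphur-dioxide contribution → 39.11 μm/a
  chloride contribution → 89.1 μm/a
  total first-year rate 128.2 μm/a
ISO 9223 Table 2 (carbon steel): 80 < 128 ≤ 200 μm/a ⇒ C5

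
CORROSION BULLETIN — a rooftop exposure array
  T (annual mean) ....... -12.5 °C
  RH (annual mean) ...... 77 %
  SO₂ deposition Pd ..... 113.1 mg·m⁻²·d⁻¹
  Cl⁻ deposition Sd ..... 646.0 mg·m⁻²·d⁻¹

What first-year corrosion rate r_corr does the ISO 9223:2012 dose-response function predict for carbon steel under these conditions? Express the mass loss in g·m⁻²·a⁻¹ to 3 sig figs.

carbon steel: f(T) = +0.150·(T−10) [T≤10 °C] = -3.3750
  Pd branch = 1.77·Pd^0.52·e^(0.02·RH+f) = 3.303 μm/a
  Cl⁻ term: 0.102·646.0^0.62·exp(0.033·77+0.04·-12.5) = 43.38
  r_corr = 3.303 + 43.38 = 46.69 μm/a
Convert to mass loss: 46.69 μm/a × 7.85 g/cm³ = 366.5 g·m⁻²·a⁻¹

r_corr = 366 g·m⁻²·a⁻¹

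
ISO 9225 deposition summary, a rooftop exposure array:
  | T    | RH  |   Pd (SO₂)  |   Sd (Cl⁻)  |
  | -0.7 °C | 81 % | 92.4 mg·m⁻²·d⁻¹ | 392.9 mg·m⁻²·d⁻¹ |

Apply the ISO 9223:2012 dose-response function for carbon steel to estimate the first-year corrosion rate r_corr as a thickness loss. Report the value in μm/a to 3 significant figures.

carbon steel: f(T) = +0.150·(T−10) [T≤10 °C] = -1.6050
  SO₂ term: 1.77·92.4^0.52·exp(0.02·81-1.6050) = 18.91
  Cl⁻ term: 0.102·392.9^0.62·exp(0.033·81+0.04·-0.7) = 58.31
  r_corr = 18.91 + 58.31 = 77.22 μm/a

r_corr = 77.2 μm/a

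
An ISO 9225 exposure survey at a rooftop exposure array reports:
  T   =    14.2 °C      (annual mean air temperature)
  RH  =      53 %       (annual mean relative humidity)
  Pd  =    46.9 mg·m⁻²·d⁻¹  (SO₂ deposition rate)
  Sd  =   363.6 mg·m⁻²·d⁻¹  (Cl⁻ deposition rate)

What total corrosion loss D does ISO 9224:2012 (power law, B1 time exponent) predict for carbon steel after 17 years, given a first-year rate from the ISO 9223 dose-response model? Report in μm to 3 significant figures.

D(17) = 309 μm

carbon steel: f(T) = -0.054·(T−10) [T>10 °C] = -0.2268
  Pd branch = 1.77·Pd^0.52·e^(0.02·RH+f) = 30.12 μm/a
  Sd branch = 0.102·Sd^0.62·e^(0.033·RH+0.04·T) = 40.04 μm/a
  sum: 30.12 + 40.04 → r_corr = 70.15 μm/a
ISO 9224: D(t) = r_corr · t^b with b = 0.523 (carbon steel, B1)
  D(17) = 70.15 × 17^0.523 = 70.15 × 4.401 = 308.7 μm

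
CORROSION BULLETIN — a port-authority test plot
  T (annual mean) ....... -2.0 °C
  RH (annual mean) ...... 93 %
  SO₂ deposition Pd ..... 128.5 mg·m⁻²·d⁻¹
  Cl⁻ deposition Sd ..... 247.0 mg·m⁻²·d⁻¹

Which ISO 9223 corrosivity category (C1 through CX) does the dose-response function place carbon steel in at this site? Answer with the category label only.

C5

carbon steel: temperature factor f = +0.150·(-12.0) = -1.8000
  SO₂ term: 1.77·128.5^0.52·exp(0.02·93-1.8000) = 23.48
  Sd branch = 0.102·Sd^0.62·e^(0.033·RH+0.04·T) = 61.68 μm/a
  sum: 23.48 + 61.68 → r_corr = 85.16 μm/a
ISO 9223 Table 2 (carbon steel): 80 < 85.2 ≤ 200 μm/a ⇒ C5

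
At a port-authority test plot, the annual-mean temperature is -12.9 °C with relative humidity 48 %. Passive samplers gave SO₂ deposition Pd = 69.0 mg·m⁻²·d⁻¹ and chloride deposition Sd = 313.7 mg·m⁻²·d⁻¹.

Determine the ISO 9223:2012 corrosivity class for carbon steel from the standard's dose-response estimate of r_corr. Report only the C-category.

C2

carbon steel: temperature factor f = +0.150·(-22.9) = -3.4350
  Pd branch = 1.77·Pd^0.52·e^(0.02·RH+f) = 1.347 μm/a
  Cl⁻ term: 0.102·313.7^0.62·exp(0.033·48+0.04·-12.9) = 10.48
  r_corr = 1.347 + 10.48 = 11.82 μm/a
ISO 9223 Table 2 (carbon steel): 1.3 < 11.8 ≤ 25 μm/a ⇒ C2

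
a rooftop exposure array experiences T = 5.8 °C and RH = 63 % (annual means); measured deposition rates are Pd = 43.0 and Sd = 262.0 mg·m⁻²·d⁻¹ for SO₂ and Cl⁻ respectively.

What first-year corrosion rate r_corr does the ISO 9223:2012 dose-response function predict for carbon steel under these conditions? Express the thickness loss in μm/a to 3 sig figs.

carbon steel: T≤10 °C ⇒ hinge +0.150·(5.8−10) = -0.6300
  sulphur-dioxide contribution → 23.5 μm/a
  chloride contribution → 32.48 μm/a
  total first-year rate 55.97 μm/a

r_corr = 56.0 μm/a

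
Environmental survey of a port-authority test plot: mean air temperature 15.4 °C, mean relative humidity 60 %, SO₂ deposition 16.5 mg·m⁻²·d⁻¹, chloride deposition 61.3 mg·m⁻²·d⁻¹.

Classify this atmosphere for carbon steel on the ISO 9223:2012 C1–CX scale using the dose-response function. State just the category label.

C3

carbon steel: temperature factor f = -0.054·(5.4) = -0.2916
  SO₂ term: 1.77·16.5^0.52·exp(0.02·60-0.2916) = 18.86
  Sd branch = 0.102·Sd^0.62·e^(0.033·RH+0.04·T) = 17.55 μm/a
  r_corr = 18.86 + 17.55 = 36.41 μm/a
Category bounds: 25…50 μm/a bracket r_corr ⇒ C3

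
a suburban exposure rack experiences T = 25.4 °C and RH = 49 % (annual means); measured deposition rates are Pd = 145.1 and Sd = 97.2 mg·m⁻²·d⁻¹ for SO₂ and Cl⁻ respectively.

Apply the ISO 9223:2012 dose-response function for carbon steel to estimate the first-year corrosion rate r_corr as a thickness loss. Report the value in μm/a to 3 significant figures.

carbon steel: T>10 °C ⇒ hinge -0.054·(25.4−10) = -0.8316
  sulphur-dioxide contribution → 27.32 μm/a
  chloride contribution → 24.24 μm/a
  total first-year rate 51.56 μm/a

r_corr = 51.6 μm/a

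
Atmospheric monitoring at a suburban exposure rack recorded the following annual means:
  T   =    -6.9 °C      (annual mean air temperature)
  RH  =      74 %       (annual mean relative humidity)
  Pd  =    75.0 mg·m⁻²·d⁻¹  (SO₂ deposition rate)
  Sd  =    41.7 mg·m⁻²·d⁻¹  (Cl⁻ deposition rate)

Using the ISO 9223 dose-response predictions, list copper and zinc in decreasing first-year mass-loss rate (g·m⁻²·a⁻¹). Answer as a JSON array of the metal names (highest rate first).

["zinc", "copper"]

copper: T≤10 °C ⇒ hinge +0.126·(-6.9−10) = -2.1294
  SO₂ term: 0.0053·75.0^0.26·exp(0.059·74-2.1294) = 0.1525
  Cl⁻ term: 0.01025·41.7^0.27·exp(0.036·74+0.049·-6.9) = 0.2873
  sum: 0.1525 + 0.2873 → r_corr = 0.4397 μm/a
  mass loss = 0.4397 μm/a × 8.96 g/cm³ = 3.94 g·m⁻²·a⁻¹
zinc: f(T) = +0.038·(T−10) [T≤10 °C] = -0.6422
  Pd branch = 0.0129·Pd^0.44·e^(0.046·RH+f) = 1.365 μm/a
  Cl⁻ term: 0.0175·41.7^0.57·exp(0.008·74+0.085·-6.9) = 0.1475
  sum: 1.365 + 0.1475 → r_corr = 1.512 μm/a
  mass loss = 1.512 μm/a × 7.14 g/cm³ = 10.8 g·m⁻²·a⁻¹
Ordering by g·m⁻²·a⁻¹: zinc (10.8) > copper (3.94)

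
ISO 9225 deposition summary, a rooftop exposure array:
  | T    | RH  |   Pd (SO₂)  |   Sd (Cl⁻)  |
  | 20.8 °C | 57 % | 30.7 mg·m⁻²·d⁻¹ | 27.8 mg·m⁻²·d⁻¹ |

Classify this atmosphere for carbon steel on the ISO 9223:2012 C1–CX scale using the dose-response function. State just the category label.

carbon steel: temperature factor f = -0.054·(10.8) = -0.5832
  sulphur-dioxide contribution → 18.33 μm/a
  chloride contribution → 12.08 μm/a
  ⇒ r_corr(carbon steel) = 30.41 μm/a
Category bounds: 25…50 μm/a bracket r_corr ⇒ C3

C3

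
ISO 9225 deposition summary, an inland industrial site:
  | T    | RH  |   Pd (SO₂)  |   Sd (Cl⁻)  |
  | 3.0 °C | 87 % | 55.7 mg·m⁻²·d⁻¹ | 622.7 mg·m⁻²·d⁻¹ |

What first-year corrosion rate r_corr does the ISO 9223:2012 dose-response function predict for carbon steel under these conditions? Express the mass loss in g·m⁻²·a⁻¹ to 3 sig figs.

carbon steel: f(T) = +0.150·(T−10) [T≤10 °C] = -1.0500
  sulphur-dioxide contribution → 28.54 μm/a
  chloride contribution → 109.7 μm/a
  total first-year rate 138.2 μm/a
Convert to mass loss: 138.2 μm/a × 7.85 g/cm³ = 1085 g·m⁻²·a⁻¹

r_corr = 1.08e+03 g·m⁻²·a⁻¹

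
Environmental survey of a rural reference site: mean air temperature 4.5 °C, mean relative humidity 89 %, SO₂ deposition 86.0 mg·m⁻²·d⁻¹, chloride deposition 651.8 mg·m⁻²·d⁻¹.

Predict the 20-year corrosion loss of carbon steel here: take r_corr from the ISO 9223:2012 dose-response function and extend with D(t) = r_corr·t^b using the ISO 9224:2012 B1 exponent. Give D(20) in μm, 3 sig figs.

D(20) = 836 μm

carbon steel: f(T) = +0.150·(T−10) [T≤10 °C] = -0.8250
  sulphur-dioxide contribution → 46.63 μm/a
  chloride contribution → 128 μm/a
  total first-year rate 174.6 μm/a
Long-term exponent b (ISO 9224 Table 2, B1) = 0.523
  D(20) = 174.6 × 20^0.523 = 174.6 × 4.791 = 836.4 μm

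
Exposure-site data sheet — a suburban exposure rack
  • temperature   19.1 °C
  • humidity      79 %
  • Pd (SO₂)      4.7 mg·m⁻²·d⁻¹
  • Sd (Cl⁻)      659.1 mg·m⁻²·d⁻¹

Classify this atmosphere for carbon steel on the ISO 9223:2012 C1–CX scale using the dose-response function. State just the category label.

carbon steel: T>10 °C ⇒ hinge -0.054·(19.1−10) = -0.4914
  SO₂ term: 1.77·4.7^0.52·exp(0.02·79-0.4914) = 11.76
  Cl⁻ term: 0.102·659.1^0.62·exp(0.033·79+0.04·19.1) = 166.1
  sum: 11.76 + 166.1 → r_corr = 177.9 μm/a
ISO 9223 Table 2 (carbon steel): 80 < 178 ≤ 200 μm/a ⇒ C5

C5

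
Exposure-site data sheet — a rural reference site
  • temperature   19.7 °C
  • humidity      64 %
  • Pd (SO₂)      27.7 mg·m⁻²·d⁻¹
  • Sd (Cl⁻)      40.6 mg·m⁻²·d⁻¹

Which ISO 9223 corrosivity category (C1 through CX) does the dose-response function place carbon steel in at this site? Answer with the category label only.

carbon steel: temperature factor f = -0.054·(9.7) = -0.5238
  SO₂ term: 1.77·27.7^0.52·exp(0.02·64-0.5238) = 21.21
  Sd branch = 0.102·Sd^0.62·e^(0.033·RH+0.04·T) = 18.42 μm/a
  r_corr = 21.21 + 18.42 = 39.63 μm/a
Category bounds: 25…50 μm/a bracket r_corr ⇒ C3

C3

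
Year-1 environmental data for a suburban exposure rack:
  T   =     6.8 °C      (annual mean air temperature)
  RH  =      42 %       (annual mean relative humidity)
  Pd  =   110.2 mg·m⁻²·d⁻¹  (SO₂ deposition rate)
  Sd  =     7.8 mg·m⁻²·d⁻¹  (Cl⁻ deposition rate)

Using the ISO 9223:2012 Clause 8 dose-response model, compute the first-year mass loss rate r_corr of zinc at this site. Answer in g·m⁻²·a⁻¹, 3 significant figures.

r_corr = 5.46 g·m⁻²·a⁻¹

zinc: T≤10 °C ⇒ hinge +0.038·(6.8−10) = -0.1216
  SO₂ term: 0.0129·110.2^0.44·exp(0.046·42-0.1216) = 0.6243
  Cl⁻ term: 0.0175·7.8^0.57·exp(0.008·42+0.085·6.8) = 0.1408
  r_corr = 0.6243 + 0.1408 = 0.7651 μm/a
Convert to mass loss: 0.7651 μm/a × 7.14 g/cm³ = 5.463 g·m⁻²·a⁻¹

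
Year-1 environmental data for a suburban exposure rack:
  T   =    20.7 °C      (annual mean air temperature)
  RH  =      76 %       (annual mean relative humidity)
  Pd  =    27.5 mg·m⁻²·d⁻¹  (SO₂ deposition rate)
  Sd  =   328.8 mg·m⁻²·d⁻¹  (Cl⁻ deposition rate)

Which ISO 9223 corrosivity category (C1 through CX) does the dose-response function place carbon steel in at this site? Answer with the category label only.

carbon steel: temperature factor f = -0.054·(10.7) = -0.5778
  Pd branch = 1.77·Pd^0.52·e^(0.02·RH+f) = 25.45 μm/a
  Cl⁻ term: 0.102·328.8^0.62·exp(0.033·76+0.04·20.7) = 104.2
  sum: 25.45 + 104.2 → r_corr = 129.7 μm/a
130 μm/a falls in (80, 200] for carbon steel → category C5

C5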